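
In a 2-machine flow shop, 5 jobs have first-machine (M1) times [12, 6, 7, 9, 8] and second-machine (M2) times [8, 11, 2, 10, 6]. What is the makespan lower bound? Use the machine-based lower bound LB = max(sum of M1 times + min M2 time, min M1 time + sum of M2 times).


LB1 = sum(M1 times) + min(M2 times) = 42 + 2 = 44
LB2 = min(M1 times) + sum(M2 times) = 6 + 37 = 43
Lower bound = max(LB1, LB2) = max(44, 43) = 44

44


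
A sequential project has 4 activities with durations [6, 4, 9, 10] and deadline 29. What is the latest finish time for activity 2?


LF(activity 2) = deadline - sum of successor durations
Successors: activities 3 through 4 with durations [9, 10]
Sum of successor durations = 19
LF = 29 - 19 = 10

10


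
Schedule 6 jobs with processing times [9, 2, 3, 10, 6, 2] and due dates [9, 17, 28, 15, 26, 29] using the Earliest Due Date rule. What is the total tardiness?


Sort by due date (EDD order): [(9, 9), (10, 15), (2, 17), (6, 26), (3, 28), (2, 29)]
Compute completion times and tardiness:
  Job 1: p=9, d=9, C=9, tardiness=max(0,9-9)=0
  Job 2: p=10, d=15, C=19, tardiness=max(0,19-15)=4
  Job 3: p=2, d=17, C=21, tardiness=max(0,21-17)=4
  Job 4: p=6, d=26, C=27, tardiness=max(0,27-26)=1
  Job 5: p=3, d=28, C=30, tardiness=max(0,30-28)=2
  Job 6: p=2, d=29, C=32, tardiness=max(0,32-29)=3
Total tardiness = 14

14


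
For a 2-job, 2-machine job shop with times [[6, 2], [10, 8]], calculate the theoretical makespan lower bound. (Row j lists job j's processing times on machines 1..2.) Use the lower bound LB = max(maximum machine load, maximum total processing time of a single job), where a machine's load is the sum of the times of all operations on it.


Machine loads:
  Machine 1: 6 + 10 = 16
  Machine 2: 2 + 8 = 10
Max machine load = 16
Job totals:
  Job 1: 8
  Job 2: 18
Max job total = 18
Lower bound = max(16, 18) = 18

18


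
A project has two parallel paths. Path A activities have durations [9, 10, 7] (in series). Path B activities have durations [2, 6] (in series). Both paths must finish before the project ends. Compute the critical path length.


Path A total = 9 + 10 + 7 = 26
Path B total = 2 + 6 = 8
Critical path = longest path = max(26, 8) = 26

26


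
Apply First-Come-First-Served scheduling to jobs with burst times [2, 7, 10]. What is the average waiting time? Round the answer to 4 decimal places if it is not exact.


FCFS order (as given): [2, 7, 10]
Waiting times:
  Job 1: wait = 0
  Job 2: wait = 2
  Job 3: wait = 9
Sum of waiting times = 11
Average waiting time = 11/3 = 3.6667

3.6667


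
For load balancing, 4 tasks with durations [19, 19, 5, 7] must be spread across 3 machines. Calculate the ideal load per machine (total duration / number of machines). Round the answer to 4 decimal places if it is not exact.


Total processing time = 19 + 19 + 5 + 7 = 50
Number of machines = 3
Ideal balanced load = 50 / 3 = 16.6667

16.6667


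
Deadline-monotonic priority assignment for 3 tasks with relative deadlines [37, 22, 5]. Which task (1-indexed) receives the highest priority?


Sort tasks by relative deadline (ascending):
  Task 3: deadline = 5
  Task 2: deadline = 22
  Task 1: deadline = 37
Priority order (highest first): [3, 2, 1]
Highest priority task = 3

3


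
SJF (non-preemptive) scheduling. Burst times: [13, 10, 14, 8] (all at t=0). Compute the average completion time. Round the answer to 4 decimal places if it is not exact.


SJF order (ascending): [8, 10, 13, 14]
Completion times:
  Job 1: burst=8, C=8
  Job 2: burst=10, C=18
  Job 3: burst=13, C=31
  Job 4: burst=14, C=45
Average completion = 102/4 = 25.5

25.5


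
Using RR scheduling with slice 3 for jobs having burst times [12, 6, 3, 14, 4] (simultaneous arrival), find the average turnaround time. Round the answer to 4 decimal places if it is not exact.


Time quantum = 3
Execution trace:
  J1 runs 3 units, time = 3
  J2 runs 3 units, time = 6
  J3 runs 3 units, time = 9
  J4 runs 3 units, time = 12
  J5 runs 3 units, time = 15
  J1 runs 3 units, time = 18
  J2 runs 3 units, time = 21
  J4 runs 3 units, time = 24
  J5 runs 1 units, time = 25
  J1 runs 3 units, time = 28
  J4 runs 3 units, time = 31
  J1 runs 3 units, time = 34
  J4 runs 3 units, time = 37
  J4 runs 2 units, time = 39
Finish times: [34, 21, 9, 39, 25]
Average turnaround = 128/5 = 25.6

25.6


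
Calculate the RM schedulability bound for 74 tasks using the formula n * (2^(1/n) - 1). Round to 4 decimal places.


Compute 2^(1/74) = 1.0094108601
Subtract 1: 1.0094108601 - 1 = 0.0094108601
Multiply by n: 74 * 0.0094108601 = 0.6964036474
Round to 4 dp: 0.6964

0.6964


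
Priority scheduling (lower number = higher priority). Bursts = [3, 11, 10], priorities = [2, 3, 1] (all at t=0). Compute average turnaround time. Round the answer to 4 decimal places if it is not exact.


Sort by priority (ascending = highest first):
Order: [(1, 10), (2, 3), (3, 11)]
Completion times:
  Priority 1, burst=10, C=10
  Priority 2, burst=3, C=13
  Priority 3, burst=11, C=24
Average turnaround = 47/3 = 15.6667

15.6667


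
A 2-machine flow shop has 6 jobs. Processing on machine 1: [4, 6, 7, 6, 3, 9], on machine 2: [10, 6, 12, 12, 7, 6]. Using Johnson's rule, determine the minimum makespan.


Apply Johnson's rule:
  Group 1 (a <= b): [(5, 3, 7), (1, 4, 10), (2, 6, 6), (4, 6, 12), (3, 7, 12)]
  Group 2 (a > b): [(6, 9, 6)]
Optimal job order: [5, 1, 2, 4, 3, 6]
Schedule:
  Job 5: M1 done at 3, M2 done at 10
  Job 1: M1 done at 7, M2 done at 20
  Job 2: M1 done at 13, M2 done at 26
  Job 4: M1 done at 19, M2 done at 38
  Job 3: M1 done at 26, M2 done at 50
  Job 6: M1 done at 35, M2 done at 56
Makespan = 56

56


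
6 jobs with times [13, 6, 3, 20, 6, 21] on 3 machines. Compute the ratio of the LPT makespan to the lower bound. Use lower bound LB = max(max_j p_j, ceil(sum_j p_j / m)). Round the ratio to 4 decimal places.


LPT order: [21, 20, 13, 6, 6, 3]
Machine loads after assignment: [21, 23, 25]
LPT makespan = 25
Lower bound = max(max_job, ceil(total/3)) = max(21, 23) = 23
Ratio = 25 / 23 = 1.087

1.087


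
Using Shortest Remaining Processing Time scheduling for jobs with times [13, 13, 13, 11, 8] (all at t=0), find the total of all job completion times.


Since all jobs arrive at t=0, SRPT equals SPT ordering.
SPT order: [8, 11, 13, 13, 13]
Completion times:
  Job 1: p=8, C=8
  Job 2: p=11, C=19
  Job 3: p=13, C=32
  Job 4: p=13, C=45
  Job 5: p=13, C=58
Total completion time = 8 + 19 + 32 + 45 + 58 = 162

162


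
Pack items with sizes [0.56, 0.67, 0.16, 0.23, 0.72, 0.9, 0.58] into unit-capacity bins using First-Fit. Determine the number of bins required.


Place items sequentially using First-Fit:
  Item 0.56 -> new Bin 1
  Item 0.67 -> new Bin 2
  Item 0.16 -> Bin 1 (now 0.72)
  Item 0.23 -> Bin 1 (now 0.95)
  Item 0.72 -> new Bin 3
  Item 0.9 -> new Bin 4
  Item 0.58 -> new Bin 5
Total bins used = 5

5


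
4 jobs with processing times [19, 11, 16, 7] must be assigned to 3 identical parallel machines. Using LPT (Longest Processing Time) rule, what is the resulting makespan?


Sort jobs in decreasing order (LPT): [19, 16, 11, 7]
Assign each job to the least loaded machine:
  Machine 1: jobs [19], load = 19
  Machine 2: jobs [16], load = 16
  Machine 3: jobs [11, 7], load = 18
Makespan = max load = 19

19


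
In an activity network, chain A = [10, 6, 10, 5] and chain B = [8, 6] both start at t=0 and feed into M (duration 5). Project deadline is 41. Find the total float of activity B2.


Forward pass: ES(B2) = sum of predecessors on chain B = 8
EF = ES + duration = 8 + 6 = 14
Backward pass: LF(M) = deadline = 41; LS(M) = 41 - 5 = 36
LF(B2) = LS(M) - sum(successors on chain B) = 36 - 0 = 36
LS = LF - duration = 36 - 6 = 30
Total float = LS - ES = 30 - 8 = 22

22


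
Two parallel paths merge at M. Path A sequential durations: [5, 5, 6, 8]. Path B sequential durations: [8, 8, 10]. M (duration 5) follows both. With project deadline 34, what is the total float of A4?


Forward pass: ES(A4) = sum of predecessors on chain A = 16
EF = ES + duration = 16 + 8 = 24
Backward pass: LF(M) = deadline = 34; LS(M) = 34 - 5 = 29
LF(A4) = LS(M) - sum(successors on chain A) = 29 - 0 = 29
LS = LF - duration = 29 - 8 = 21
Total float = LS - ES = 21 - 16 = 5

5


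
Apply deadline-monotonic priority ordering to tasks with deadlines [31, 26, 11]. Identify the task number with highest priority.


Sort tasks by relative deadline (ascending):
  Task 3: deadline = 11
  Task 2: deadline = 26
  Task 1: deadline = 31
Priority order (highest first): [3, 2, 1]
Highest priority task = 3

3


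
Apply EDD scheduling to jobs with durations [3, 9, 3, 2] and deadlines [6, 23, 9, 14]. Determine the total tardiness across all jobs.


Sort by due date (EDD order): [(3, 6), (3, 9), (2, 14), (9, 23)]
Compute completion times and tardiness:
  Job 1: p=3, d=6, C=3, tardiness=max(0,3-6)=0
  Job 2: p=3, d=9, C=6, tardiness=max(0,6-9)=0
  Job 3: p=2, d=14, C=8, tardiness=max(0,8-14)=0
  Job 4: p=9, d=23, C=17, tardiness=max(0,17-23)=0
Total tardiness = 0

0


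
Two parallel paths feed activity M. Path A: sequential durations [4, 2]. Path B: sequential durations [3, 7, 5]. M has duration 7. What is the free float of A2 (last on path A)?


ES(A2) = sum of predecessors on chain A = 4
EF(A2) = ES + duration = 4 + 2 = 6
Successor of A2 is M. ES(M) = max(sum(A), sum(B)) = max(6, 15) = 15
Free float = ES(successor) - EF(current) = 15 - 6 = 9

9


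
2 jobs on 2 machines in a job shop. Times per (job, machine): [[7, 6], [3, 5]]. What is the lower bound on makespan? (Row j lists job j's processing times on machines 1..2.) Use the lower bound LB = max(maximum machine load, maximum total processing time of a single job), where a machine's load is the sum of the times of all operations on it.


Machine loads:
  Machine 1: 7 + 3 = 10
  Machine 2: 6 + 5 = 11
Max machine load = 11
Job totals:
  Job 1: 13
  Job 2: 8
Max job total = 13
Lower bound = max(11, 13) = 13

13


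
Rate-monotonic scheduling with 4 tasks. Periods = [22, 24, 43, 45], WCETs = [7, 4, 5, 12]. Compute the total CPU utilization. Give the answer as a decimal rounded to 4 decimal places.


Compute individual utilizations (exact fractions):
  Task 1: C/T = 7/22 (approx. 0.3182)
  Task 2: C/T = 4/24 = 1/6 (approx. 0.1667)
  Task 3: C/T = 5/43 (approx. 0.1163)
  Task 4: C/T = 12/45 = 4/15 (approx. 0.2667)
Total utilization U = 7/22 + 1/6 + 5/43 + 4/15 = 6157/7095
Rounded to 4 decimal places: U = 0.8678
RM (Liu & Layland) bound for 4 tasks = 0.756828; compare with U = 6157/7095 (approx. 0.867794)
bound < U <= 1, so the RM sufficient condition is not met (inconclusive; an exact test such as response-time analysis is needed).

0.8678


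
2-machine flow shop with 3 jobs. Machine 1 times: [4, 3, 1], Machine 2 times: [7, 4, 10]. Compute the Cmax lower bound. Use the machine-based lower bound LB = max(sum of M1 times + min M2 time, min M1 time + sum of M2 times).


LB1 = sum(M1 times) + min(M2 times) = 8 + 4 = 12
LB2 = min(M1 times) + sum(M2 times) = 1 + 21 = 22
Lower bound = max(LB1, LB2) = max(12, 22) = 22

22


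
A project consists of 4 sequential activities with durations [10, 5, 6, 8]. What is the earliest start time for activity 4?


Activity 4 starts after activities 1 through 3 complete.
Predecessor durations: [10, 5, 6]
ES = 10 + 5 + 6 = 21

21


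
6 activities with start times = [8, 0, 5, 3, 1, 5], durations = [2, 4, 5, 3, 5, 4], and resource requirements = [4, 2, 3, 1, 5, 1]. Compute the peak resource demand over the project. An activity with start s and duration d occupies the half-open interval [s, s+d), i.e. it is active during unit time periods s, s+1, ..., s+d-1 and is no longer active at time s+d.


Each activity i is active on [start_i, start_i + duration_i).
Compute total resource usage per time slot:
  t=0: active resources = [2], total = 2
  t=1: active resources = [2, 5], total = 7
  t=2: active resources = [2, 5], total = 7
  t=3: active resources = [2, 1, 5], total = 8
  t=4: active resources = [1, 5], total = 6
  t=5: active resources = [3, 1, 5, 1], total = 10
  t=6: active resources = [3, 1], total = 4
  t=7: active resources = [3, 1], total = 4
  t=8: active resources = [4, 3, 1], total = 8
  t=9: active resources = [4, 3], total = 7
Peak resource demand = 10

10


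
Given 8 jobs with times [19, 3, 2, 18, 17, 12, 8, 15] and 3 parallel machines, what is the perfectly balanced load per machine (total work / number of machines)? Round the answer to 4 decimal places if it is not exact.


Total processing time = 19 + 3 + 2 + 18 + 17 + 12 + 8 + 15 = 94
Number of machines = 3
Ideal balanced load = 94 / 3 = 31.3333

31.3333


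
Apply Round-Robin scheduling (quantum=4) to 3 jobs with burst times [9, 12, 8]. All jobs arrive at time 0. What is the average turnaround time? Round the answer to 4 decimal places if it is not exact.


Time quantum = 4
Execution trace:
  J1 runs 4 units, time = 4
  J2 runs 4 units, time = 8
  J3 runs 4 units, time = 12
  J1 runs 4 units, time = 16
  J2 runs 4 units, time = 20
  J3 runs 4 units, time = 24
  J1 runs 1 units, time = 25
  J2 runs 4 units, time = 29
Finish times: [25, 29, 24]
Average turnaround = 78/3 = 26.0

26.0


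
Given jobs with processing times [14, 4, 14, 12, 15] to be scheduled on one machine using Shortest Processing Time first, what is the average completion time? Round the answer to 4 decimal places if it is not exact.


Sort jobs by processing time (SPT order): [4, 12, 14, 14, 15]
Compute completion times sequentially:
  Job 1: processing = 4, completes at 4
  Job 2: processing = 12, completes at 16
  Job 3: processing = 14, completes at 30
  Job 4: processing = 14, completes at 44
  Job 5: processing = 15, completes at 59
Sum of completion times = 153
Average completion time = 153/5 = 30.6

30.6


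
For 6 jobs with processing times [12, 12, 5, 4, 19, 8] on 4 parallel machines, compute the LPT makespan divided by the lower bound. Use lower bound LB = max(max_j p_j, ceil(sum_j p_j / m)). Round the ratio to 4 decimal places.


LPT order: [19, 12, 12, 8, 5, 4]
Machine loads after assignment: [19, 16, 12, 13]
LPT makespan = 19
Lower bound = max(max_job, ceil(total/4)) = max(19, 15) = 19
Ratio = 19 / 19 = 1.0

1.0


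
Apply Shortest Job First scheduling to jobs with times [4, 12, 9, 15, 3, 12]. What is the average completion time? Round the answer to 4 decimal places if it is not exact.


SJF order (ascending): [3, 4, 9, 12, 12, 15]
Completion times:
  Job 1: burst=3, C=3
  Job 2: burst=4, C=7
  Job 3: burst=9, C=16
  Job 4: burst=12, C=28
  Job 5: burst=12, C=40
  Job 6: burst=15, C=55
Average completion = 149/6 = 24.8333

24.8333


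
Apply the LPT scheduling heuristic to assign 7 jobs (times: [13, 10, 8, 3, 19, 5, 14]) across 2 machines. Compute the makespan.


Sort jobs in decreasing order (LPT): [19, 14, 13, 10, 8, 5, 3]
Assign each job to the least loaded machine:
  Machine 1: jobs [19, 10, 5, 3], load = 37
  Machine 2: jobs [14, 13, 8], load = 35
Makespan = max load = 37

37


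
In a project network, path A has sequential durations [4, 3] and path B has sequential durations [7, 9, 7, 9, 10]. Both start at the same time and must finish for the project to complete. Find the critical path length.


Path A total = 4 + 3 = 7
Path B total = 7 + 9 + 7 + 9 + 10 = 42
Critical path = longest path = max(7, 42) = 42

42


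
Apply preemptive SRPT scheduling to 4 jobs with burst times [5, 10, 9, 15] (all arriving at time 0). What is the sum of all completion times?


Since all jobs arrive at t=0, SRPT equals SPT ordering.
SPT order: [5, 9, 10, 15]
Completion times:
  Job 1: p=5, C=5
  Job 2: p=9, C=14
  Job 3: p=10, C=24
  Job 4: p=15, C=39
Total completion time = 5 + 14 + 24 + 39 = 82

82


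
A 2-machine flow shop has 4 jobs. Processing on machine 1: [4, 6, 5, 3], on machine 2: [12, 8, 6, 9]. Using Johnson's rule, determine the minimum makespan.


Apply Johnson's rule:
  Group 1 (a <= b): [(4, 3, 9), (1, 4, 12), (3, 5, 6), (2, 6, 8)]
  Group 2 (a > b): []
Optimal job order: [4, 1, 3, 2]
Schedule:
  Job 4: M1 done at 3, M2 done at 12
  Job 1: M1 done at 7, M2 done at 24
  Job 3: M1 done at 12, M2 done at 30
  Job 2: M1 done at 18, M2 done at 38
Makespan = 38

38


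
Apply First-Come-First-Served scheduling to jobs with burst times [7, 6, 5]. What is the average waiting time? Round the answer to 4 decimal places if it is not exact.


FCFS order (as given): [7, 6, 5]
Waiting times:
  Job 1: wait = 0
  Job 2: wait = 7
  Job 3: wait = 13
Sum of waiting times = 20
Average waiting time = 20/3 = 6.6667

6.6667


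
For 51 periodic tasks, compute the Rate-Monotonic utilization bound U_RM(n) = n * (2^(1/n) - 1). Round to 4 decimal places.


Compute 2^(1/51) = 1.0136839003
Subtract 1: 1.0136839003 - 1 = 0.0136839003
Multiply by n: 51 * 0.0136839003 = 0.6978789153
Round to 4 dp: 0.6979

0.6979


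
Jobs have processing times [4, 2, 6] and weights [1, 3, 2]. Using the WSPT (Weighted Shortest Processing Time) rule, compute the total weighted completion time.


Compute p/w ratios and sort ascending (WSPT): [(2, 3), (6, 2), (4, 1)]
Compute weighted completion times:
  Job (p=2,w=3): C=2, w*C=3*2=6
  Job (p=6,w=2): C=8, w*C=2*8=16
  Job (p=4,w=1): C=12, w*C=1*12=12
Total weighted completion time = 34

34


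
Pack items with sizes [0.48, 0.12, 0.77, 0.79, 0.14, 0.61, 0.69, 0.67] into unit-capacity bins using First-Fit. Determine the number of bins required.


Place items sequentially using First-Fit:
  Item 0.48 -> new Bin 1
  Item 0.12 -> Bin 1 (now 0.6)
  Item 0.77 -> new Bin 2
  Item 0.79 -> new Bin 3
  Item 0.14 -> Bin 1 (now 0.74)
  Item 0.61 -> new Bin 4
  Item 0.69 -> new Bin 5
  Item 0.67 -> new Bin 6
Total bins used = 6

6


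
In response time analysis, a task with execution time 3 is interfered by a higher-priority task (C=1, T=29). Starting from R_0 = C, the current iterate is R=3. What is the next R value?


R_next = C + ceil(R_prev / T_hp) * C_hp
ceil(3 / 29) = ceil(0.1034) = 1
Interference = 1 * 1 = 1
R_next = 3 + 1 = 4

4


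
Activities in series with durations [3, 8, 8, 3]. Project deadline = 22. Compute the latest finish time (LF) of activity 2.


LF(activity 2) = deadline - sum of successor durations
Successors: activities 3 through 4 with durations [8, 3]
Sum of successor durations = 11
LF = 22 - 11 = 11

11


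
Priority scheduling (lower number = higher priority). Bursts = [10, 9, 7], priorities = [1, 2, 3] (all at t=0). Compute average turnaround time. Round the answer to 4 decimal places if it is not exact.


Sort by priority (ascending = highest first):
Order: [(1, 10), (2, 9), (3, 7)]
Completion times:
  Priority 1, burst=10, C=10
  Priority 2, burst=9, C=19
  Priority 3, burst=7, C=26
Average turnaround = 55/3 = 18.3333

18.3333


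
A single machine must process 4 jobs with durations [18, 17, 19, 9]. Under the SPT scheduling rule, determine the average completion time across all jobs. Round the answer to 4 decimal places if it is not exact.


Sort jobs by processing time (SPT order): [9, 17, 18, 19]
Compute completion times sequentially:
  Job 1: processing = 9, completes at 9
  Job 2: processing = 17, completes at 26
  Job 3: processing = 18, completes at 44
  Job 4: processing = 19, completes at 63
Sum of completion times = 142
Average completion time = 142/4 = 35.5

35.5


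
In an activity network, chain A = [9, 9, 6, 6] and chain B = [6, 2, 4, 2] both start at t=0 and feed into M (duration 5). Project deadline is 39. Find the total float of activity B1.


Forward pass: ES(B1) = sum of predecessors on chain B = 0
EF = ES + duration = 0 + 6 = 6
Backward pass: LF(M) = deadline = 39; LS(M) = 39 - 5 = 34
LF(B1) = LS(M) - sum(successors on chain B) = 34 - 8 = 26
LS = LF - duration = 26 - 6 = 20
Total float = LS - ES = 20 - 0 = 20

20


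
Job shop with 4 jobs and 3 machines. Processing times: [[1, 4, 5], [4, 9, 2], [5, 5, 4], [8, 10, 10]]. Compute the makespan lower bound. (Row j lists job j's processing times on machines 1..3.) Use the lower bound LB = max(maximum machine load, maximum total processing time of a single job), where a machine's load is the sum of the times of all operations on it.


Machine loads:
  Machine 1: 1 + 4 + 5 + 8 = 18
  Machine 2: 4 + 9 + 5 + 10 = 28
  Machine 3: 5 + 2 + 4 + 10 = 21
Max machine load = 28
Job totals:
  Job 1: 10
  Job 2: 15
  Job 3: 14
  Job 4: 28
Max job total = 28
Lower bound = max(28, 28) = 28

28


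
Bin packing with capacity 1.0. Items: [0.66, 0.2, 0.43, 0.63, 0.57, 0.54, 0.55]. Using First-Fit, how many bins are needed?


Place items sequentially using First-Fit:
  Item 0.66 -> new Bin 1
  Item 0.2 -> Bin 1 (now 0.86)
  Item 0.43 -> new Bin 2
  Item 0.63 -> new Bin 3
  Item 0.57 -> Bin 2 (now 1.0)
  Item 0.54 -> new Bin 4
  Item 0.55 -> new Bin 5
Total bins used = 5

5


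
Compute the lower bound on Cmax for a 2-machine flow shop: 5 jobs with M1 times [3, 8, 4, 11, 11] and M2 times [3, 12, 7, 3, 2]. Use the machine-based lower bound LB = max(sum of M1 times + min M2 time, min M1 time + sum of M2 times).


LB1 = sum(M1 times) + min(M2 times) = 37 + 2 = 39
LB2 = min(M1 times) + sum(M2 times) = 3 + 27 = 30
Lower bound = max(LB1, LB2) = max(39, 30) = 39

39


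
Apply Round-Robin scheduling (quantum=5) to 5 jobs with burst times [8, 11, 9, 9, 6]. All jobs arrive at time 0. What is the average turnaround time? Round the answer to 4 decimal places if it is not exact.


Time quantum = 5
Execution trace:
  J1 runs 5 units, time = 5
  J2 runs 5 units, time = 10
  J3 runs 5 units, time = 15
  J4 runs 5 units, time = 20
  J5 runs 5 units, time = 25
  J1 runs 3 units, time = 28
  J2 runs 5 units, time = 33
  J3 runs 4 units, time = 37
  J4 runs 4 units, time = 41
  J5 runs 1 units, time = 42
  J2 runs 1 units, time = 43
Finish times: [28, 43, 37, 41, 42]
Average turnaround = 191/5 = 38.2

38.2


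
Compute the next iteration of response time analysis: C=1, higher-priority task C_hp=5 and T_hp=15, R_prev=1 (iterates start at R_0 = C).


R_next = C + ceil(R_prev / T_hp) * C_hp
ceil(1 / 15) = ceil(0.0667) = 1
Interference = 1 * 5 = 5
R_next = 1 + 5 = 6

6


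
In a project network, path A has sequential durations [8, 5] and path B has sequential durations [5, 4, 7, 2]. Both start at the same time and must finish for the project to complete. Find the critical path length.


Path A total = 8 + 5 = 13
Path B total = 5 + 4 + 7 + 2 = 18
Critical path = longest path = max(13, 18) = 18

18


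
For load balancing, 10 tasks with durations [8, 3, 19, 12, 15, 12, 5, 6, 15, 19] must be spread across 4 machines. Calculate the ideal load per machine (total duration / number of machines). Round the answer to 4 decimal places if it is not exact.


Total processing time = 8 + 3 + 19 + 12 + 15 + 12 + 5 + 6 + 15 + 19 = 114
Number of machines = 4
Ideal balanced load = 114 / 4 = 28.5

28.5


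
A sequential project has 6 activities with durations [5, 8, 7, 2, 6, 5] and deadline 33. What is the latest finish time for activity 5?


LF(activity 5) = deadline - sum of successor durations
Successors: activities 6 through 6 with durations [5]
Sum of successor durations = 5
LF = 33 - 5 = 28

28


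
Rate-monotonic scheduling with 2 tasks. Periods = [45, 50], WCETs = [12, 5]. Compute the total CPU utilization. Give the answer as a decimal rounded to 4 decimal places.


Compute individual utilizations (exact fractions):
  Task 1: C/T = 12/45 = 4/15 (approx. 0.2667)
  Task 2: C/T = 5/50 = 1/10 (approx. 0.1)
Total utilization U = 4/15 + 1/10 = 11/30
Rounded to 4 decimal places: U = 0.3667
RM (Liu & Layland) bound for 2 tasks = 0.828427; compare with U = 11/30 (approx. 0.366667)
U <= bound, so schedulable by RM sufficient condition.

0.3667


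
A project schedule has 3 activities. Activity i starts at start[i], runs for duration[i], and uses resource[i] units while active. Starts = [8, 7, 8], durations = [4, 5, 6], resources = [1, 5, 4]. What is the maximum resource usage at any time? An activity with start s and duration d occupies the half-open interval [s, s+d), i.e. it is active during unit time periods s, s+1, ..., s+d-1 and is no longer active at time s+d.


Each activity i is active on [start_i, start_i + duration_i).
Compute total resource usage per time slot:
  t=0: active resources = [], total = 0
  t=1: active resources = [], total = 0
  t=2: active resources = [], total = 0
  t=3: active resources = [], total = 0
  t=4: active resources = [], total = 0
  t=5: active resources = [], total = 0
  t=6: active resources = [], total = 0
  t=7: active resources = [5], total = 5
  t=8: active resources = [1, 5, 4], total = 10
  t=9: active resources = [1, 5, 4], total = 10
  t=10: active resources = [1, 5, 4], total = 10
  t=11: active resources = [1, 5, 4], total = 10
  t=12: active resources = [4], total = 4
  t=13: active resources = [4], total = 4
Peak resource demand = 10

10


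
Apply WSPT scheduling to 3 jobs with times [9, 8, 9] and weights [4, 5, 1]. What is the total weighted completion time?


Compute p/w ratios and sort ascending (WSPT): [(8, 5), (9, 4), (9, 1)]
Compute weighted completion times:
  Job (p=8,w=5): C=8, w*C=5*8=40
  Job (p=9,w=4): C=17, w*C=4*17=68
  Job (p=9,w=1): C=26, w*C=1*26=26
Total weighted completion time = 134

134


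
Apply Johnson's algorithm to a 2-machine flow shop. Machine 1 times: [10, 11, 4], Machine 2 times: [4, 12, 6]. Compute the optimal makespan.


Apply Johnson's rule:
  Group 1 (a <= b): [(3, 4, 6), (2, 11, 12)]
  Group 2 (a > b): [(1, 10, 4)]
Optimal job order: [3, 2, 1]
Schedule:
  Job 3: M1 done at 4, M2 done at 10
  Job 2: M1 done at 15, M2 done at 27
  Job 1: M1 done at 25, M2 done at 31
Makespan = 31

31


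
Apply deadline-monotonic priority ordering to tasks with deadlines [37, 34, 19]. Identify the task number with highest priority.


Sort tasks by relative deadline (ascending):
  Task 3: deadline = 19
  Task 2: deadline = 34
  Task 1: deadline = 37
Priority order (highest first): [3, 2, 1]
Highest priority task = 3

3


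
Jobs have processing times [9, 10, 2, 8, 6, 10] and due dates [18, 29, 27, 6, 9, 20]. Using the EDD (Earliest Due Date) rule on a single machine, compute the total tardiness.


Sort by due date (EDD order): [(8, 6), (6, 9), (9, 18), (10, 20), (2, 27), (10, 29)]
Compute completion times and tardiness:
  Job 1: p=8, d=6, C=8, tardiness=max(0,8-6)=2
  Job 2: p=6, d=9, C=14, tardiness=max(0,14-9)=5
  Job 3: p=9, d=18, C=23, tardiness=max(0,23-18)=5
  Job 4: p=10, d=20, C=33, tardiness=max(0,33-20)=13
  Job 5: p=2, d=27, C=35, tardiness=max(0,35-27)=8
  Job 6: p=10, d=29, C=45, tardiness=max(0,45-29)=16
Total tardiness = 49

49


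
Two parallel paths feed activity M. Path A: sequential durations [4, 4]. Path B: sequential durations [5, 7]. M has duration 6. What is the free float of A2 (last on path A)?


ES(A2) = sum of predecessors on chain A = 4
EF(A2) = ES + duration = 4 + 4 = 8
Successor of A2 is M. ES(M) = max(sum(A), sum(B)) = max(8, 12) = 12
Free float = ES(successor) - EF(current) = 12 - 8 = 4

4


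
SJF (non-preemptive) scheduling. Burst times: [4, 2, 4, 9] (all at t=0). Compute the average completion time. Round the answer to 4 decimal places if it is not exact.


SJF order (ascending): [2, 4, 4, 9]
Completion times:
  Job 1: burst=2, C=2
  Job 2: burst=4, C=6
  Job 3: burst=4, C=10
  Job 4: burst=9, C=19
Average completion = 37/4 = 9.25

9.25


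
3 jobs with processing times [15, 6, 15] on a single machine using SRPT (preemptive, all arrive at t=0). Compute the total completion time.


Since all jobs arrive at t=0, SRPT equals SPT ordering.
SPT order: [6, 15, 15]
Completion times:
  Job 1: p=6, C=6
  Job 2: p=15, C=21
  Job 3: p=15, C=36
Total completion time = 6 + 21 + 36 = 63

63


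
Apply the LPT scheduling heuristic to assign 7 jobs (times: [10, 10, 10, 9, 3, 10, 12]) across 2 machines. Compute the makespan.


Sort jobs in decreasing order (LPT): [12, 10, 10, 10, 10, 9, 3]
Assign each job to the least loaded machine:
  Machine 1: jobs [12, 10, 9], load = 31
  Machine 2: jobs [10, 10, 10, 3], load = 33
Makespan = max load = 33

33


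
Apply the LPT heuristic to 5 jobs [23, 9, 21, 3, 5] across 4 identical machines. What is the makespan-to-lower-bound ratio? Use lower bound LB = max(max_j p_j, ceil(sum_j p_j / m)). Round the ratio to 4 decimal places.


LPT order: [23, 21, 9, 5, 3]
Machine loads after assignment: [23, 21, 9, 8]
LPT makespan = 23
Lower bound = max(max_job, ceil(total/4)) = max(23, 16) = 23
Ratio = 23 / 23 = 1.0

1.0


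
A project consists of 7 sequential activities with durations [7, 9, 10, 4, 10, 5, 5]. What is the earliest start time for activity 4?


Activity 4 starts after activities 1 through 3 complete.
Predecessor durations: [7, 9, 10]
ES = 7 + 9 + 10 = 26

26


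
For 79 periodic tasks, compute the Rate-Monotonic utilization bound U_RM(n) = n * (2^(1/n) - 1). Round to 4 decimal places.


Compute 2^(1/79) = 1.0088126194
Subtract 1: 1.0088126194 - 1 = 0.0088126194
Multiply by n: 79 * 0.0088126194 = 0.6961969326
Round to 4 dp: 0.6962

0.6962


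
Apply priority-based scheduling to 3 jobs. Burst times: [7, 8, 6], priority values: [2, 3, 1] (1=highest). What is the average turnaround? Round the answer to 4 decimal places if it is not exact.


Sort by priority (ascending = highest first):
Order: [(1, 6), (2, 7), (3, 8)]
Completion times:
  Priority 1, burst=6, C=6
  Priority 2, burst=7, C=13
  Priority 3, burst=8, C=21
Average turnaround = 40/3 = 13.3333

13.3333


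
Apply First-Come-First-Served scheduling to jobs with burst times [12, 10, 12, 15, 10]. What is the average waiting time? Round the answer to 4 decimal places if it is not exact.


FCFS order (as given): [12, 10, 12, 15, 10]
Waiting times:
  Job 1: wait = 0
  Job 2: wait = 12
  Job 3: wait = 22
  Job 4: wait = 34
  Job 5: wait = 49
Sum of waiting times = 117
Average waiting time = 117/5 = 23.4

23.4


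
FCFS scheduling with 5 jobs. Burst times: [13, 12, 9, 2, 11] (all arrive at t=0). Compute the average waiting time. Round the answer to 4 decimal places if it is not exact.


FCFS order (as given): [13, 12, 9, 2, 11]
Waiting times:
  Job 1: wait = 0
  Job 2: wait = 13
  Job 3: wait = 25
  Job 4: wait = 34
  Job 5: wait = 36
Sum of waiting times = 108
Average waiting time = 108/5 = 21.6

21.6


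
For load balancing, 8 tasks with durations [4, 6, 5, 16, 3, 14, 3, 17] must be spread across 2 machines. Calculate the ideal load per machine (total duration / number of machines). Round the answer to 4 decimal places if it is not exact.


Total processing time = 4 + 6 + 5 + 16 + 3 + 14 + 3 + 17 = 68
Number of machines = 2
Ideal balanced load = 68 / 2 = 34.0

34.0


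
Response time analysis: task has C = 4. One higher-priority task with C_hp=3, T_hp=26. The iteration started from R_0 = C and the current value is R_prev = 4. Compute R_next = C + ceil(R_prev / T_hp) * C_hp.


R_next = C + ceil(R_prev / T_hp) * C_hp
ceil(4 / 26) = ceil(0.1538) = 1
Interference = 1 * 3 = 3
R_next = 4 + 3 = 7

7


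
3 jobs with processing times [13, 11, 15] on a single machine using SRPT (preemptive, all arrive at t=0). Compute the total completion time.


Since all jobs arrive at t=0, SRPT equals SPT ordering.
SPT order: [11, 13, 15]
Completion times:
  Job 1: p=11, C=11
  Job 2: p=13, C=24
  Job 3: p=15, C=39
Total completion time = 11 + 24 + 39 = 74

74


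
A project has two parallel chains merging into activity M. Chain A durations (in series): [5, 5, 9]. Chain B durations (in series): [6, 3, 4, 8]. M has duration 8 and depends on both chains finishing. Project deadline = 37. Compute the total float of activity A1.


Forward pass: ES(A1) = sum of predecessors on chain A = 0
EF = ES + duration = 0 + 5 = 5
Backward pass: LF(M) = deadline = 37; LS(M) = 37 - 8 = 29
LF(A1) = LS(M) - sum(successors on chain A) = 29 - 14 = 15
LS = LF - duration = 15 - 5 = 10
Total float = LS - ES = 10 - 0 = 10

10


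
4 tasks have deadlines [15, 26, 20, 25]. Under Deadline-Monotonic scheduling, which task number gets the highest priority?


Sort tasks by relative deadline (ascending):
  Task 1: deadline = 15
  Task 3: deadline = 20
  Task 4: deadline = 25
  Task 2: deadline = 26
Priority order (highest first): [1, 3, 4, 2]
Highest priority task = 1

1


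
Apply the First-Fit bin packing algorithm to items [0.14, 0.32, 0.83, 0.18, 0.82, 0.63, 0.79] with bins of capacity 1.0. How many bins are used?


Place items sequentially using First-Fit:
  Item 0.14 -> new Bin 1
  Item 0.32 -> Bin 1 (now 0.46)
  Item 0.83 -> new Bin 2
  Item 0.18 -> Bin 1 (now 0.64)
  Item 0.82 -> new Bin 3
  Item 0.63 -> new Bin 4
  Item 0.79 -> new Bin 5
Total bins used = 5

5


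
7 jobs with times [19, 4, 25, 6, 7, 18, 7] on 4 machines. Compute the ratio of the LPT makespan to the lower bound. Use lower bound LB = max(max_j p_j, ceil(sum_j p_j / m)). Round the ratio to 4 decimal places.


LPT order: [25, 19, 18, 7, 7, 6, 4]
Machine loads after assignment: [25, 19, 22, 20]
LPT makespan = 25
Lower bound = max(max_job, ceil(total/4)) = max(25, 22) = 25
Ratio = 25 / 25 = 1.0

1.0


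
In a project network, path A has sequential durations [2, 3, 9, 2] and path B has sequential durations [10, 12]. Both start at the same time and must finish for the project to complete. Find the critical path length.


Path A total = 2 + 3 + 9 + 2 = 16
Path B total = 10 + 12 = 22
Critical path = longest path = max(16, 22) = 22

22


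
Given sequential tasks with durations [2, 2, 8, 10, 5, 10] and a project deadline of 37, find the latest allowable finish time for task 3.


LF(activity 3) = deadline - sum of successor durations
Successors: activities 4 through 6 with durations [10, 5, 10]
Sum of successor durations = 25
LF = 37 - 25 = 12

12


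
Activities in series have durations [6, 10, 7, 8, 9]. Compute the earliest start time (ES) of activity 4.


Activity 4 starts after activities 1 through 3 complete.
Predecessor durations: [6, 10, 7]
ES = 6 + 10 + 7 = 23

23


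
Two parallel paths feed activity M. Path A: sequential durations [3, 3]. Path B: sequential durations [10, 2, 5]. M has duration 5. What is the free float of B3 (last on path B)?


ES(B3) = sum of predecessors on chain B = 12
EF(B3) = ES + duration = 12 + 5 = 17
Successor of B3 is M. ES(M) = max(sum(A), sum(B)) = max(6, 17) = 17
Free float = ES(successor) - EF(current) = 17 - 17 = 0

0


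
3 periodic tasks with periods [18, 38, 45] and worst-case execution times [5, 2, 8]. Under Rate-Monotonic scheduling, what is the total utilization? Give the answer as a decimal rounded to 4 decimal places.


Compute individual utilizations (exact fractions):
  Task 1: C/T = 5/18 (approx. 0.2778)
  Task 2: C/T = 2/38 = 1/19 (approx. 0.0526)
  Task 3: C/T = 8/45 (approx. 0.1778)
Total utilization U = 5/18 + 1/19 + 8/45 = 869/1710
Rounded to 4 decimal places: U = 0.5082
RM (Liu & Layland) bound for 3 tasks = 0.779763; compare with U = 869/1710 (approx. 0.508187)
U <= bound, so schedulable by RM sufficient condition.

0.5082


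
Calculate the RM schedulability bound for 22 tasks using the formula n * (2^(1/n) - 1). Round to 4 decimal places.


Compute 2^(1/22) = 1.0320082797
Subtract 1: 1.0320082797 - 1 = 0.0320082797
Multiply by n: 22 * 0.0320082797 = 0.7041821534
Round to 4 dp: 0.7042

0.7042


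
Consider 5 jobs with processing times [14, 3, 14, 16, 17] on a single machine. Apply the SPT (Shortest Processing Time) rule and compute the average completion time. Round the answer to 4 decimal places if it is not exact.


Sort jobs by processing time (SPT order): [3, 14, 14, 16, 17]
Compute completion times sequentially:
  Job 1: processing = 3, completes at 3
  Job 2: processing = 14, completes at 17
  Job 3: processing = 14, completes at 31
  Job 4: processing = 16, completes at 47
  Job 5: processing = 17, completes at 64
Sum of completion times = 162
Average completion time = 162/5 = 32.4

32.4


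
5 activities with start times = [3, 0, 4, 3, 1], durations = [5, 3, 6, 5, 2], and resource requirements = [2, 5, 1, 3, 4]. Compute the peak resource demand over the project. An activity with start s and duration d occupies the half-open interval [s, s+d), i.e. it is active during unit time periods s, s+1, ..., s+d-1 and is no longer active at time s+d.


Each activity i is active on [start_i, start_i + duration_i).
Compute total resource usage per time slot:
  t=0: active resources = [5], total = 5
  t=1: active resources = [5, 4], total = 9
  t=2: active resources = [5, 4], total = 9
  t=3: active resources = [2, 3], total = 5
  t=4: active resources = [2, 1, 3], total = 6
  t=5: active resources = [2, 1, 3], total = 6
  t=6: active resources = [2, 1, 3], total = 6
  t=7: active resources = [2, 1, 3], total = 6
  t=8: active resources = [1], total = 1
  t=9: active resources = [1], total = 1
Peak resource demand = 9

9


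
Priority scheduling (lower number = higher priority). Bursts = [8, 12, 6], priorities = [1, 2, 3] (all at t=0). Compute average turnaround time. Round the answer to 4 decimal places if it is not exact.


Sort by priority (ascending = highest first):
Order: [(1, 8), (2, 12), (3, 6)]
Completion times:
  Priority 1, burst=8, C=8
  Priority 2, burst=12, C=20
  Priority 3, burst=6, C=26
Average turnaround = 54/3 = 18.0

18.0


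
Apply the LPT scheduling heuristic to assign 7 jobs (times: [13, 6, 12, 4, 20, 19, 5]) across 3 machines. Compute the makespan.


Sort jobs in decreasing order (LPT): [20, 19, 13, 12, 6, 5, 4]
Assign each job to the least loaded machine:
  Machine 1: jobs [20, 5, 4], load = 29
  Machine 2: jobs [19, 6], load = 25
  Machine 3: jobs [13, 12], load = 25
Makespan = max load = 29

29


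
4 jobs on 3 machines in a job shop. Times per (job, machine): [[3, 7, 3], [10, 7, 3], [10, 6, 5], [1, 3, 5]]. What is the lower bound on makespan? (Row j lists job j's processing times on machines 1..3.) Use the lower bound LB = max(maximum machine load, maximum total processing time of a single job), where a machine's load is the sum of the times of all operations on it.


Machine loads:
  Machine 1: 3 + 10 + 10 + 1 = 24
  Machine 2: 7 + 7 + 6 + 3 = 23
  Machine 3: 3 + 3 + 5 + 5 = 16
Max machine load = 24
Job totals:
  Job 1: 13
  Job 2: 20
  Job 3: 21
  Job 4: 9
Max job total = 21
Lower bound = max(24, 21) = 24

24


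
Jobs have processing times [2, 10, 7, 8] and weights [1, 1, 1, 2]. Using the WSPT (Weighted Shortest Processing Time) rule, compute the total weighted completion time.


Compute p/w ratios and sort ascending (WSPT): [(2, 1), (8, 2), (7, 1), (10, 1)]
Compute weighted completion times:
  Job (p=2,w=1): C=2, w*C=1*2=2
  Job (p=8,w=2): C=10, w*C=2*10=20
  Job (p=7,w=1): C=17, w*C=1*17=17
  Job (p=10,w=1): C=27, w*C=1*27=27
Total weighted completion time = 66

66


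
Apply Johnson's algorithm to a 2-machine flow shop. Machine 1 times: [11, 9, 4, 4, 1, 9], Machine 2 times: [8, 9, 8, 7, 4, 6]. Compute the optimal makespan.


Apply Johnson's rule:
  Group 1 (a <= b): [(5, 1, 4), (3, 4, 8), (4, 4, 7), (2, 9, 9)]
  Group 2 (a > b): [(1, 11, 8), (6, 9, 6)]
Optimal job order: [5, 3, 4, 2, 1, 6]
Schedule:
  Job 5: M1 done at 1, M2 done at 5
  Job 3: M1 done at 5, M2 done at 13
  Job 4: M1 done at 9, M2 done at 20
  Job 2: M1 done at 18, M2 done at 29
  Job 1: M1 done at 29, M2 done at 37
  Job 6: M1 done at 38, M2 done at 44
Makespan = 44

44


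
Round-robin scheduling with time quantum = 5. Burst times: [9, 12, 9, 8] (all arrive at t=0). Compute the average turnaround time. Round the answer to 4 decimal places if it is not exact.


Time quantum = 5
Execution trace:
  J1 runs 5 units, time = 5
  J2 runs 5 units, time = 10
  J3 runs 5 units, time = 15
  J4 runs 5 units, time = 20
  J1 runs 4 units, time = 24
  J2 runs 5 units, time = 29
  J3 runs 4 units, time = 33
  J4 runs 3 units, time = 36
  J2 runs 2 units, time = 38
Finish times: [24, 38, 33, 36]
Average turnaround = 131/4 = 32.75

32.75


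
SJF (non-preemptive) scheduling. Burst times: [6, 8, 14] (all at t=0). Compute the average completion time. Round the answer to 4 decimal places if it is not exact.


SJF order (ascending): [6, 8, 14]
Completion times:
  Job 1: burst=6, C=6
  Job 2: burst=8, C=14
  Job 3: burst=14, C=28
Average completion = 48/3 = 16.0

16.0
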